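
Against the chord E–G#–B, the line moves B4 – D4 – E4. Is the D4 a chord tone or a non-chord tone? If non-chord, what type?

Non-chord tone — an appoggiatura.

The harmony at that moment is E major triad (E, G#, B); D4 is not a chord tone.
It is approached by leap down from B4 and left by step up to E4.
Leap in, step out — an appoggiatura.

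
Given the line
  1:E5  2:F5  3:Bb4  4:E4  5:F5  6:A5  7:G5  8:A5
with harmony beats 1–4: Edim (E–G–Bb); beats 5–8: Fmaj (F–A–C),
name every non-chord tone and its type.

The harmony at that moment is E diminished triad (E, G, Bb); F5 is not a chord tone.
It is approached by step up from E5 and left by leap down to Bb4.
Step in, leap out — an escape tone.
The harmony at that moment is F major triad (F, A, C); G5 is not a chord tone.
It is approached by step down from A5 and left by step up to A5.
Step away and step back to the same note — a neighbor tone (lower neighbor).

F5 (beat 2) — escape tone; G5 (beat 7) — neighbor tone.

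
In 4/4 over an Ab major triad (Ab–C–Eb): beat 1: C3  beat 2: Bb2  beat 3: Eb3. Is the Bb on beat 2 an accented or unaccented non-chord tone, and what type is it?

The harmony at that moment is Ab major triad (Ab, C, Eb); Bb2 is not a chord tone.
It is approached by step down from C3 and left by leap up to Eb3.
Step in, leap out — an escape tone.
It falls on a weak beat, so it is unaccented.

Unaccented escape tone.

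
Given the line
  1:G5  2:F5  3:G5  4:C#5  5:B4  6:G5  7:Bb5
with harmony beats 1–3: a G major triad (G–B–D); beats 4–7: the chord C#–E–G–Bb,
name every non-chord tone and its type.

F5 (beat 2) — neighbor tone; B4 (beat 5) — escape tone.

The harmony at that moment is G major triad (G, B, D); F5 is not a chord tone.
It is approached by step down from G5 and left by step up to G5.
Step away and step back to the same note — a neighbor tone (lower neighbor).
The harmony at that moment is C# diminished seventh chord (C#, E, G, Bb); B4 is not a chord tone.
It is approached by step down from C#5 and left by leap up to G5.
Step in, leap out — an escape tone.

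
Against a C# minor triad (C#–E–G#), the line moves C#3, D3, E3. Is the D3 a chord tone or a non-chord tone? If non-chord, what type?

The harmony at that moment is C# minor triad (C#, E, G#); D3 is not a chord tone.
It is approached by step up from C#3 and left by step up to E3.
Step in, step out in the same direction — a passing tone.

Non-chord tone — a passing tone.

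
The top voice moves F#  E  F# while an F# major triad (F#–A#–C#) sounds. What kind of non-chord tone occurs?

The harmony at that moment is F# major triad (F#, A#, C#); E is not a chord tone.
It is approached by step down from F# and left by step up to F#.
Step away and step back to the same note — a neighbor tone (lower neighbor).

E is a neighbor tone.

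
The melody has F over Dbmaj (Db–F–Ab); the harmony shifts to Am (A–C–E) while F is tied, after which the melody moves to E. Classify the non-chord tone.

F is a suspension.

The harmony at that moment is A minor triad (A, C, E); F is not a chord tone.
It is held over (the same pitch as the preceding F) and left by step down to E.
Held over from the previous chord and resolving down by step — a suspension.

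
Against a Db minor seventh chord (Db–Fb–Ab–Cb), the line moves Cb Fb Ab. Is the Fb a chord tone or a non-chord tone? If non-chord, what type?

Db minor seventh chord contains Db, Fb, Ab, Cb; Fb is the third, so it is a chord tone.

Chord tone (the third of Db minor seventh chord).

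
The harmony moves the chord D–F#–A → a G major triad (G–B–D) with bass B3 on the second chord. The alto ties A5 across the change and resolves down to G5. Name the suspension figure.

At the second chord the bass is B3. The suspended A5 lies a seventh above the bass; after resolving down by step to G5, the interval above the bass becomes a sixth.
Suspension figures are named by those two intervals: 7–6.

7–6 suspension.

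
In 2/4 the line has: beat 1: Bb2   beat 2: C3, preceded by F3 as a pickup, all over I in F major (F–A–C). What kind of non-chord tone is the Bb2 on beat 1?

Appoggiatura.

The harmony at that moment is F major triad (F, A, C); Bb2 is not a chord tone.
It is approached by leap down from F3 and left by step up to C3.
Leap in, step out, metrically accented — an appoggiatura.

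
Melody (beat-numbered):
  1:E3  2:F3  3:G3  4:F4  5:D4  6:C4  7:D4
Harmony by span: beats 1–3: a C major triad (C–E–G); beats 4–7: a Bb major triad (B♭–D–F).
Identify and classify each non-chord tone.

F3 (beat 2) — passing tone; C4 (beat 6) — neighbor tone.

The harmony at that moment is C major triad (C, E, G); F3 is not a chord tone.
It is approached by step up from E3 and left by step up to G3.
Step in, step out in the same direction — a passing tone.
The harmony at that moment is B♭ major triad (B♭, D, F); C4 is not a chord tone.
It is approached by step down from D4 and left by step up to D4.
Step away and step back to the same note — a neighbor tone (lower neighbor).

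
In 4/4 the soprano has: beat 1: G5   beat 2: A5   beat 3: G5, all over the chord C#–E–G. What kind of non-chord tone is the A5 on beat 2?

The harmony at that moment is C# diminished triad (C#, E, G); A5 is not a chord tone.
It is approached by step up from G5 and left by step down to G5.
Step away and step back to the same note — a neighbor tone (upper neighbor).

Upper neighbor tone.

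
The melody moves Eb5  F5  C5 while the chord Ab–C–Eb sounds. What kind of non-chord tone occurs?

F5 is an escape tone.

The harmony at that moment is Ab major triad (Ab, C, Eb); F5 is not a chord tone.
It is approached by step up from Eb5 and left by leap down to C5.
Step in, leap out — an escape tone.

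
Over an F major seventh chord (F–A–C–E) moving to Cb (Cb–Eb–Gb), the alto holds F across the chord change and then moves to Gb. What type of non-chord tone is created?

The harmony at that moment is Cb major triad (Cb, Eb, Gb); F is not a chord tone.
It is held over (the same pitch as the preceding F) and left by step up to Gb.
Held over from the previous chord and resolving up by step — a retardation.

F is a retardation.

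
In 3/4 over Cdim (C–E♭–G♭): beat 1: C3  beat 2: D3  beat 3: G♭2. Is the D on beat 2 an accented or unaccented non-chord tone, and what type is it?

Unaccented escape tone.

The harmony at that moment is C diminished triad (C, E♭, G♭); D3 is not a chord tone.
It is approached by step up from C3 and left by leap down to G♭2.
Step in, leap out — an escape tone.
It falls on a weak beat, so it is unaccented.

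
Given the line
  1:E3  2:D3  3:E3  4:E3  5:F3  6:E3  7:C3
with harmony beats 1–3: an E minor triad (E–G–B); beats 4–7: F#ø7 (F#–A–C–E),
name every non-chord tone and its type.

The harmony at that moment is E minor triad (E, G, B); D3 is not a chord tone.
It is approached by step down from E3 and left by step up to E3.
Step away and step back to the same note — a neighbor tone (lower neighbor).
The harmony at that moment is F# half-diminished seventh chord (F#, A, C, E); F3 is not a chord tone.
It is approached by step up from E3 and left by step down to E3.
Step away and step back to the same note — a neighbor tone (upper neighbor).

D3 (beat 2) — neighbor tone; F3 (beat 5) — neighbor tone.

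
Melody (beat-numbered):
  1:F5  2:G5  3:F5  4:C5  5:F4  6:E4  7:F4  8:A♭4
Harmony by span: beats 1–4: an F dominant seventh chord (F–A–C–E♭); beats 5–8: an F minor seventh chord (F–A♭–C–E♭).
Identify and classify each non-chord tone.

G5 (beat 2) — neighbor tone; E4 (beat 6) — neighbor tone.

The harmony at that moment is F dominant seventh chord (F, A, C, E♭); G5 is not a chord tone.
It is approached by step up from F5 and left by step down to F5.
Step away and step back to the same note — a neighbor tone (upper neighbor).
The harmony at that moment is F minor seventh chord (F, A♭, C, E♭); E4 is not a chord tone.
It is approached by step down from F4 and left by step up to F4.
Step away and step back to the same note — a neighbor tone (lower neighbor).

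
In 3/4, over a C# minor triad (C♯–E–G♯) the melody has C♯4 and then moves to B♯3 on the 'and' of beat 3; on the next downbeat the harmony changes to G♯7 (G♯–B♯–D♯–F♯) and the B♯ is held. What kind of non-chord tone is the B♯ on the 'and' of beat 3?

Anticipation.

The harmony at that moment is C♯ minor triad (C♯, E, G♯); B♯3 is not a chord tone.
It is approached by step down from C♯4 and then sustained as the same pitch into the next harmony.
Arriving early and becoming a chord tone when the harmony changes — an anticipation.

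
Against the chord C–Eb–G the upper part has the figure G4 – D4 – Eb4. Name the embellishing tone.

D4 is an appoggiatura.

The harmony at that moment is C minor triad (C, Eb, G); D4 is not a chord tone.
It is approached by leap down from G4 and left by step up to Eb4.
Leap in, step out — an appoggiatura.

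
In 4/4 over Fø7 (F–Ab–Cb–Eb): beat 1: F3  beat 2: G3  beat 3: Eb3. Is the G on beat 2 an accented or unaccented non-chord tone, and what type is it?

The harmony at that moment is F half-diminished seventh chord (F, Ab, Cb, Eb); G3 is not a chord tone.
It is approached by step up from F3 and left by leap down to Eb3.
Step in, leap out — an escape tone.
It falls on a weak beat, so it is unaccented.

Unaccented escape tone.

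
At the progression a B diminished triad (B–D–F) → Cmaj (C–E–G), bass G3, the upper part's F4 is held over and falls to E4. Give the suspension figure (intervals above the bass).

At the second chord the bass is G3. The suspended F4 lies a seventh above the bass; after resolving down by step to E4, the interval above the bass becomes a sixth.
Suspension figures are named by those two intervals: 7–6.

7–6 suspension.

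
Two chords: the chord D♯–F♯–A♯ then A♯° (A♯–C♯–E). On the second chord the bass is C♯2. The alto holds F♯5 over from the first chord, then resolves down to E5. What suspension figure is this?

4–3 suspension.

At the second chord the bass is C♯2. The suspended F♯5 lies a fourth above the bass; after resolving down by step to E5, the interval above the bass becomes a third.
Suspension figures are named by those two intervals: 4–3.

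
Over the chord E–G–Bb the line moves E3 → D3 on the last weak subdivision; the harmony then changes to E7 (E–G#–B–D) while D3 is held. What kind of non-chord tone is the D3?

The harmony at that moment is E diminished triad (E, G, Bb); D3 is not a chord tone.
It is approached by step down from E3 and then sustained as the same pitch into the next harmony.
Arriving early and becoming a chord tone when the harmony changes — an anticipation.

D3 is an anticipation.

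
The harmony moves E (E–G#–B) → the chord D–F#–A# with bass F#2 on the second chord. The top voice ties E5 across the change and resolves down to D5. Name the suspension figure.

At the second chord the bass is F#2. The suspended E5 lies a seventh above the bass; after resolving down by step to D5, the interval above the bass becomes a sixth.
Suspension figures are named by those two intervals: 7–6.

7–6 suspension.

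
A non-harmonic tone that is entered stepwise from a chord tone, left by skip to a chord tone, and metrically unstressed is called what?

Approach: by step. Departure: by leap. Metric position: weak.
Step in, leap out, from a weak position — an escape tone (échappée). (It is the mirror image of the appoggiatura, which leaps in and steps out on a strong beat.)

Escape tone.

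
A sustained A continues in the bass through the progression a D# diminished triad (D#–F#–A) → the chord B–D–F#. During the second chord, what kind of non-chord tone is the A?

The harmony at that moment is B minor triad (B, D, F#); A is not a chord tone.
It is held over (the same pitch as the preceding A) and then sustained as the same pitch into the next harmony.
Sustained through a change of harmony — a pedal tone.

Pedal tone (pedal point).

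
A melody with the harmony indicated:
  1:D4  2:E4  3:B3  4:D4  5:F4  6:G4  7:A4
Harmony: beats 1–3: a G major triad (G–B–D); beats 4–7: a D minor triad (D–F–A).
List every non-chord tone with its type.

The harmony at that moment is G major triad (G, B, D); E4 is not a chord tone.
It is approached by step up from D4 and left by leap down to B3.
Step in, leap out — an escape tone.
The harmony at that moment is D minor triad (D, F, A); G4 is not a chord tone.
It is approached by step up from F4 and left by step up to A4.
Step in, step out in the same direction — a passing tone.

E4 (beat 2) — escape tone; G4 (beat 6) — passing tone.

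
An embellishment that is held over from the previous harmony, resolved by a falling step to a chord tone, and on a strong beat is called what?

Suspension.

Approach: by preparation — the pitch is first a chord tone, then held (tied or repeated) while the harmony changes under it. Departure: down by step. Metric position: strong.
A prepared dissonance that resolves downward by step — a suspension. (The same figure resolving upward would be a retardation.)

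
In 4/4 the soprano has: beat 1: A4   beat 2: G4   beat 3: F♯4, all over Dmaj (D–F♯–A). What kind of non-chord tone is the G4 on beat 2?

The harmony at that moment is D major triad (D, F♯, A); G4 is not a chord tone.
It is approached by step down from A4 and left by step down to F♯4.
Step in, step out in the same direction — a passing tone.

Passing tone.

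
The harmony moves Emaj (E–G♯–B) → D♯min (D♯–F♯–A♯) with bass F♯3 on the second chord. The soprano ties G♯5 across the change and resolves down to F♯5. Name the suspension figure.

At the second chord the bass is F♯3. The suspended G♯5 lies a ninth above the bass; after resolving down by step to F♯5, the interval above the bass becomes an octave.
Suspension figures are named by those two intervals: 9–8.

9–8 suspension.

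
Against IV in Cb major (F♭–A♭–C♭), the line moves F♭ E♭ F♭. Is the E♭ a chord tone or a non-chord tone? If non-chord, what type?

The harmony at that moment is F♭ major triad (F♭, A♭, C♭); E♭ is not a chord tone.
It is approached by step down from F♭ and left by step up to F♭.
Step away and step back to the same note — a neighbor tone (lower neighbor).

Non-chord tone — a neighbor tone.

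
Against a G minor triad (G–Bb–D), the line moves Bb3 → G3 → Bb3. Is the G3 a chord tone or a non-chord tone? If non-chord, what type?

G minor triad contains G, Bb, D; G is the root, so it is a chord tone.

Chord tone (the root of G minor triad).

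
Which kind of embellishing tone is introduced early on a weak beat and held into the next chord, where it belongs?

Anticipation.

Approach: ahead of the chord change (typically by step), so it is dissonant against the current harmony. Departure: none — the same pitch is restated or held and is a chord tone of the new harmony.
Dissonant first, consonant once the harmony catches up: the note simply arrives early — an anticipation. (The reverse timing, consonant first and dissonant after the change, would be a suspension or retardation.)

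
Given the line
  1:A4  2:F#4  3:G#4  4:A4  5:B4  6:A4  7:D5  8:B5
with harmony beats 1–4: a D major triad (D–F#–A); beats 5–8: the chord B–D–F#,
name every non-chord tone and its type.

The harmony at that moment is D major triad (D, F#, A); G#4 is not a chord tone.
It is approached by step up from F#4 and left by step up to A4.
Step in, step out in the same direction — a passing tone.
The harmony at that moment is B minor triad (B, D, F#); A4 is not a chord tone.
It is approached by step down from B4 and left by leap up to D5.
Step in, leap out — an escape tone.

G#4 (beat 3) — passing tone; A4 (beat 6) — escape tone.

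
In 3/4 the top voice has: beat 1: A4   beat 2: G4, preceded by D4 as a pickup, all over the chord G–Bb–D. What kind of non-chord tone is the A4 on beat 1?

The harmony at that moment is G minor triad (G, Bb, D); A4 is not a chord tone.
It is approached by leap up from D4 and left by step down to G4.
Leap in, step out, metrically accented — an appoggiatura.

Appoggiatura.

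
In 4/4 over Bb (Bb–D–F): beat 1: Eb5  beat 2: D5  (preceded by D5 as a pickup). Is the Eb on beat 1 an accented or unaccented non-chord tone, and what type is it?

Accented neighbor tone.

The harmony at that moment is Bb major triad (Bb, D, F); Eb5 is not a chord tone.
It is approached by step up from D5 and left by step down to D5.
Step away and step back to the same note — a neighbor tone (upper neighbor).
It falls on the downbeat, so it is accented.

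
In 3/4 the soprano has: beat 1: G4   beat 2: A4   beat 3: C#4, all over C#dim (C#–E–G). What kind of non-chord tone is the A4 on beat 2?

The harmony at that moment is C# diminished triad (C#, E, G); A4 is not a chord tone.
It is approached by step up from G4 and left by leap down to C#4.
Step in, leap out, on a weak beat — an escape tone.

Escape tone.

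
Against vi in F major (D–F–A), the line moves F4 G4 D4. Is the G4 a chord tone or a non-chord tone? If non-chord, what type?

The harmony at that moment is D minor triad (D, F, A); G4 is not a chord tone.
It is approached by step up from F4 and left by leap down to D4.
Step in, leap out — an escape tone.

Non-chord tone — an escape tone.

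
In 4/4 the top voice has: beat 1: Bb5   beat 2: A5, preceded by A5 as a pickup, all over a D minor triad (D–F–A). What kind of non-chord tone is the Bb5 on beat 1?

Upper neighbor tone.

The harmony at that moment is D minor triad (D, F, A); Bb5 is not a chord tone.
It is approached by step up from A5 and left by step down to A5.
Step away and step back to the same note — a neighbor tone (upper neighbor).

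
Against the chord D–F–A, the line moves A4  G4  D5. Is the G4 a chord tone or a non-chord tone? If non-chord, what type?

Non-chord tone — an escape tone.

The harmony at that moment is D minor triad (D, F, A); G4 is not a chord tone.
It is approached by step down from A4 and left by leap up to D5.
Step in, leap out — an escape tone.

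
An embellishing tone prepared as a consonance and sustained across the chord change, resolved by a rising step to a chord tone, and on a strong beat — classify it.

Retardation.

Approach: by preparation — the pitch is first a chord tone, then held (tied or repeated) while the harmony changes under it. Departure: up by step. Metric position: strong.
A prepared dissonance that resolves upward by step — a retardation. (The same figure resolving downward would be a suspension.)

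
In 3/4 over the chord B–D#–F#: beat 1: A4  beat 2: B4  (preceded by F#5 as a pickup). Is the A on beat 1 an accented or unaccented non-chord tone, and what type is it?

The harmony at that moment is B major triad (B, D#, F#); A4 is not a chord tone.
It is approached by leap down from F#5 and left by step up to B4.
Leap in, step out — an appoggiatura.
It falls on the downbeat, so it is accented.

Accented appoggiatura.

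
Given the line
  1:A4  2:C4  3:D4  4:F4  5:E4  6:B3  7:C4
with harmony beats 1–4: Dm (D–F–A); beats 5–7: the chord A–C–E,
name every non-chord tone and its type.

C4 (beat 2) — appoggiatura; B3 (beat 6) — appoggiatura.

The harmony at that moment is D minor triad (D, F, A); C4 is not a chord tone.
It is approached by leap down from A4 and left by step up to D4.
Leap in, step out — an appoggiatura.
The harmony at that moment is A minor triad (A, C, E); B3 is not a chord tone.
It is approached by leap down from E4 and left by step up to C4.
Leap in, step out — an appoggiatura.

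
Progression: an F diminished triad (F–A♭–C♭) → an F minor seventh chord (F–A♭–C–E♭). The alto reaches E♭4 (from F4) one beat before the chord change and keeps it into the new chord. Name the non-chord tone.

The harmony at that moment is F diminished triad (F, A♭, C♭); E♭4 is not a chord tone.
It is approached by step down from F4 and then sustained as the same pitch into the next harmony.
Arriving early and becoming a chord tone when the harmony changes — an anticipation.

E♭4 is an anticipation.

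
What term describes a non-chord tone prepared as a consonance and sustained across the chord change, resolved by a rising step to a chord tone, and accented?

Retardation.

Approach: by preparation — the pitch is first a chord tone, then held (tied or repeated) while the harmony changes under it. Departure: up by step. Metric position: strong.
A prepared dissonance that resolves upward by step — a retardation. (The same figure resolving downward would be a suspension.)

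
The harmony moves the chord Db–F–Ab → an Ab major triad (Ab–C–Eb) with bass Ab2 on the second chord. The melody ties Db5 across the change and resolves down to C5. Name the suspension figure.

4–3 suspension.

At the second chord the bass is Ab2. The suspended Db5 lies a fourth above the bass; after resolving down by step to C5, the interval above the bass becomes a third.
Suspension figures are named by those two intervals: 4–3.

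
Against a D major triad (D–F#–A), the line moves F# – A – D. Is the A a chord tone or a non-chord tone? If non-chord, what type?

Chord tone (the fifth of D major triad).

D major triad contains D, F#, A; A is the fifth, so it is a chord tone.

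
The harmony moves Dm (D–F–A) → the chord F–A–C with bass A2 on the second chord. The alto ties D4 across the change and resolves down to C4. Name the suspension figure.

4–3 suspension.

At the second chord the bass is A2. The suspended D4 lies a fourth above the bass; after resolving down by step to C4, the interval above the bass becomes a third.
Suspension figures are named by those two intervals: 4–3.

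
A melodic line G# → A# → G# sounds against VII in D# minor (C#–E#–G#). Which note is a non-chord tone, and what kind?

The harmony at that moment is C# major triad (C#, E#, G#); A# is not a chord tone.
It is approached by step up from G# and left by step down to G#.
Step away and step back to the same note — a neighbor tone (upper neighbor).

A# is a neighbor tone.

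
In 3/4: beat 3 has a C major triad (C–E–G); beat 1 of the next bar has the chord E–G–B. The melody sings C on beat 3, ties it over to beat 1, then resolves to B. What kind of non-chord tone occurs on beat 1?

Suspension.

The harmony at that moment is E minor triad (E, G, B); C is not a chord tone.
It is held over (the same pitch as the preceding C) and left by step down to B.
Held over from the previous chord and resolving down by step — a suspension.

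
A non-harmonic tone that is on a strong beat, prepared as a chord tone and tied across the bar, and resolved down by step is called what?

Suspension.

Approach: by preparation — the pitch is first a chord tone, then held (tied or repeated) while the harmony changes under it. Departure: down by step. Metric position: strong.
A prepared dissonance that resolves downward by step — a suspension. (The same figure resolving upward would be a retardation.)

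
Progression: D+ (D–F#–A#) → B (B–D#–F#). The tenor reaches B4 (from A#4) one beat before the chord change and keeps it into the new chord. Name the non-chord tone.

The harmony at that moment is D augmented triad (D, F#, A#); B4 is not a chord tone.
It is approached by step up from A#4 and then sustained as the same pitch into the next harmony.
Arriving early and becoming a chord tone when the harmony changes — an anticipation.

B4 is an anticipation.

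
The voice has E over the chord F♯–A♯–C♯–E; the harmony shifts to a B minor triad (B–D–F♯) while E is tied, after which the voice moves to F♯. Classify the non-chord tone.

E is a retardation.

The harmony at that moment is B minor triad (B, D, F♯); E is not a chord tone.
It is held over (the same pitch as the preceding E) and left by step up to F♯.
Held over from the previous chord and resolving up by step — a retardation.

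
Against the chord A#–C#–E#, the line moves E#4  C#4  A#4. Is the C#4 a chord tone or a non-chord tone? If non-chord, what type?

Chord tone (the third of A# minor triad).

A# minor triad contains A#, C#, E#; C# is the third, so it is a chord tone.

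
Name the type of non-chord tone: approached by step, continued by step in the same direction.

Passing tone.

Approach: by step. Departure: by step, continuing in the same direction.
Stepwise on both sides with no change of direction means the note fills in the space between two different chord tones — a passing tone. (Had it turned back to its starting note it would be a neighbor tone instead.)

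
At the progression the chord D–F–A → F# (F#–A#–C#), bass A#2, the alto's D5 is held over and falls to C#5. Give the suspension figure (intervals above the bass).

At the second chord the bass is A#2. The suspended D5 lies a fourth above the bass; after resolving down by step to C#5, the interval above the bass becomes a third.
Suspension figures are named by those two intervals: 4–3.

4–3 suspension.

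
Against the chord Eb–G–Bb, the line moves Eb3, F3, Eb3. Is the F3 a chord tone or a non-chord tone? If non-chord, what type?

The harmony at that moment is Eb major triad (Eb, G, Bb); F3 is not a chord tone.
It is approached by step up from Eb3 and left by step down to Eb3.
Step away and step back to the same note — a neighbor tone (upper neighbor).

Non-chord tone — a neighbor tone.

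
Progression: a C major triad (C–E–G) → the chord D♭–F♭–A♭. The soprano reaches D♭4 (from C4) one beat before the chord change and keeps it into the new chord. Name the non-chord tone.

D♭4 is an anticipation.

The harmony at that moment is C major triad (C, E, G); D♭4 is not a chord tone.
It is approached by step up from C4 and then sustained as the same pitch into the next harmony.
Arriving early and becoming a chord tone when the harmony changes — an anticipation.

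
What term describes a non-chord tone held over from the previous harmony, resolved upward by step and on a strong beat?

Approach: by preparation — the pitch is first a chord tone, then held (tied or repeated) while the harmony changes under it. Departure: up by step. Metric position: strong.
A prepared dissonance that resolves upward by step — a retardation. (The same figure resolving downward would be a suspension.)

Retardation.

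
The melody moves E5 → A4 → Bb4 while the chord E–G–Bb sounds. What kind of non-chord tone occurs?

The harmony at that moment is E diminished triad (E, G, Bb); A4 is not a chord tone.
It is approached by leap down from E5 and left by step up to Bb4.
Leap in, step out — an appoggiatura.

A4 is an appoggiatura.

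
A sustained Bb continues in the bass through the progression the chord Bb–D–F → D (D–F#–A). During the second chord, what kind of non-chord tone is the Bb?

Pedal tone (pedal point).

The harmony at that moment is D major triad (D, F#, A); Bb is not a chord tone.
It is held over (the same pitch as the preceding Bb) and then sustained as the same pitch into the next harmony.
Sustained through a change of harmony — a pedal tone.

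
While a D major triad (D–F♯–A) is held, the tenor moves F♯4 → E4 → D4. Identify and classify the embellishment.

E4 is a passing tone.

The harmony at that moment is D major triad (D, F♯, A); E4 is not a chord tone.
It is approached by step down from F♯4 and left by step down to D4.
Step in, step out in the same direction — a passing tone.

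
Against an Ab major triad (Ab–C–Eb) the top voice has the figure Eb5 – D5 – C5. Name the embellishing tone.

The harmony at that moment is Ab major triad (Ab, C, Eb); D5 is not a chord tone.
It is approached by step down from Eb5 and left by step down to C5.
Step in, step out in the same direction — a passing tone.

D5 is a passing tone.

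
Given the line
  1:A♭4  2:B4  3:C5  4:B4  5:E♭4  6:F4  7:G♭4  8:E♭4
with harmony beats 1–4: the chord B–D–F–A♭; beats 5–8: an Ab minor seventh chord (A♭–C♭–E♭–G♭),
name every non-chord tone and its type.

The harmony at that moment is B diminished seventh chord (B, D, F, A♭); C5 is not a chord tone.
It is approached by step up from B4 and left by step down to B4.
Step away and step back to the same note — a neighbor tone (upper neighbor).
The harmony at that moment is A♭ minor seventh chord (A♭, C♭, E♭, G♭); F4 is not a chord tone.
It is approached by step up from E♭4 and left by step up to G♭4.
Step in, step out in the same direction — a passing tone.

C5 (beat 3) — neighbor tone; F4 (beat 6) — passing tone.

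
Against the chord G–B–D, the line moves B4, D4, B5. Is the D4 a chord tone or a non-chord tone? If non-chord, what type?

G major triad contains G, B, D; D is the fifth, so it is a chord tone.

Chord tone (the fifth of G major triad).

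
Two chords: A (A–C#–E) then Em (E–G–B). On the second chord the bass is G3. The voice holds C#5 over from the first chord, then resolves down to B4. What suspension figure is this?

4–3 suspension.

At the second chord the bass is G3. The suspended C#5 lies a fourth above the bass; after resolving down by step to B4, the interval above the bass becomes a third.
Suspension figures are named by those two intervals: 4–3.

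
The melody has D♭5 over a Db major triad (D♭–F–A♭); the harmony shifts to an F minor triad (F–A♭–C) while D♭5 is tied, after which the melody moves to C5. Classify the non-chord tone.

D♭5 is a suspension.

The harmony at that moment is F minor triad (F, A♭, C); D♭5 is not a chord tone.
It is held over (the same pitch as the preceding D♭5) and left by step down to C5.
Held over from the previous chord and resolving down by step — a suspension.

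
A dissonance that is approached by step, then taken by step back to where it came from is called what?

Approach: by step. Departure: by step in the opposite direction, back to the starting pitch.
Stepwise on both sides but reversing to return to the same chord tone — a neighbor tone. (Had it continued onward in the same direction it would be a passing tone instead.)

Neighbor tone.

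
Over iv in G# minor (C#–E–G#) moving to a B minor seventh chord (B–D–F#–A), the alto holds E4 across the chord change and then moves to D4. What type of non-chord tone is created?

E4 is a suspension.

The harmony at that moment is B minor seventh chord (B, D, F#, A); E4 is not a chord tone.
It is held over (the same pitch as the preceding E4) and left by step down to D4.
Held over from the previous chord and resolving down by step — a suspension.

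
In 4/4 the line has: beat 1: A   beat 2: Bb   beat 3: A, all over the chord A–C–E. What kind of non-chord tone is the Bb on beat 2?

Upper neighbor tone.

The harmony at that moment is A minor triad (A, C, E); Bb is not a chord tone.
It is approached by step up from A and left by step down to A.
Step away and step back to the same note — a neighbor tone (upper neighbor).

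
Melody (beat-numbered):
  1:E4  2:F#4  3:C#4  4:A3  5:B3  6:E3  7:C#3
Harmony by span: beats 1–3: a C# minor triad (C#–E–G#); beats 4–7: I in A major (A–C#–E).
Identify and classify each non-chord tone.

The harmony at that moment is C# minor triad (C#, E, G#); F#4 is not a chord tone.
It is approached by step up from E4 and left by leap down to C#4.
Step in, leap out — an escape tone.
The harmony at that moment is A major triad (A, C#, E); B3 is not a chord tone.
It is approached by step up from A3 and left by leap down to E3.
Step in, leap out — an escape tone.

F#4 (beat 2) — escape tone; B3 (beat 5) — escape tone.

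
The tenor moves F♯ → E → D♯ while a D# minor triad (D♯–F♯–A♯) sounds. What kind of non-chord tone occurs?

E is a passing tone.

The harmony at that moment is D♯ minor triad (D♯, F♯, A♯); E is not a chord tone.
It is approached by step down from F♯ and left by step down to D♯.
Step in, step out in the same direction — a passing tone.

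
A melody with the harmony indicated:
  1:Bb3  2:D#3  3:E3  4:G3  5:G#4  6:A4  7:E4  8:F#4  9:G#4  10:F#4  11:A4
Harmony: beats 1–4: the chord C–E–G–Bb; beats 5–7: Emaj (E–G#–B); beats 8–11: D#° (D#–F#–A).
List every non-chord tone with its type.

D#3 (beat 2) — appoggiatura; A4 (beat 6) — escape tone; G#4 (beat 9) — neighbor tone.

The harmony at that moment is C dominant seventh chord (C, E, G, Bb); D#3 is not a chord tone.
It is approached by leap down from Bb3 and left by step up to E3.
Leap in, step out — an appoggiatura.
The harmony at that moment is E major triad (E, G#, B); A4 is not a chord tone.
It is approached by step up from G#4 and left by leap down to E4.
Step in, leap out — an escape tone.
The harmony at that moment is D# diminished triad (D#, F#, A); G#4 is not a chord tone.
It is approached by step up from F#4 and left by step down to F#4.
Step away and step back to the same note — a neighbor tone (upper neighbor).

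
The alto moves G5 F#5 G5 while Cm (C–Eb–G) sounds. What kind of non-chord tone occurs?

The harmony at that moment is C minor triad (C, Eb, G); F#5 is not a chord tone.
It is approached by step down from G5 and left by step up to G5.
Step away and step back to the same note — a neighbor tone (lower neighbor).

F#5 is a neighbor tone.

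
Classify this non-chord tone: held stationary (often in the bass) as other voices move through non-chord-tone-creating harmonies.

Approach: none. Departure: none — a single pitch is sustained while the chords change around it, passing through harmonies that do not contain it.
No melodic motion at all; the dissonance is created entirely by the moving harmonies against the stationary note — a pedal tone (pedal point).

Pedal tone.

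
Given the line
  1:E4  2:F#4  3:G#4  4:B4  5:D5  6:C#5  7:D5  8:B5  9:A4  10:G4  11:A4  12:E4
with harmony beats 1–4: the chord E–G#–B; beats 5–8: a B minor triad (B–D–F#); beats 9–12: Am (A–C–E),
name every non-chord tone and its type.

The harmony at that moment is E major triad (E, G#, B); F#4 is not a chord tone.
It is approached by step up from E4 and left by step up to G#4.
Step in, step out in the same direction — a passing tone.
The harmony at that moment is B minor triad (B, D, F#); C#5 is not a chord tone.
It is approached by step down from D5 and left by step up to D5.
Step away and step back to the same note — a neighbor tone (lower neighbor).
The harmony at that moment is A minor triad (A, C, E); G4 is not a chord tone.
It is approached by step down from A4 and left by step up to A4.
Step away and step back to the same note — a neighbor tone (lower neighbor).

F#4 (beat 2) — passing tone; C#5 (beat 6) — neighbor tone; G4 (beat 10) — neighbor tone.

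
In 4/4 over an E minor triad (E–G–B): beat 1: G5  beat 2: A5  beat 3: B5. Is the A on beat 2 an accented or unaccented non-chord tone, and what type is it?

Unaccented passing tone.

The harmony at that moment is E minor triad (E, G, B); A5 is not a chord tone.
It is approached by step up from G5 and left by step up to B5.
Step in, step out in the same direction — a passing tone.
It falls on a weak beat, so it is unaccented.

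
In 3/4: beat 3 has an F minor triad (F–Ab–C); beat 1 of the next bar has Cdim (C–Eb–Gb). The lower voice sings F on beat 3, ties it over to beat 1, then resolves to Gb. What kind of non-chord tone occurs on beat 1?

Retardation.

The harmony at that moment is C diminished triad (C, Eb, Gb); F is not a chord tone.
It is held over (the same pitch as the preceding F) and left by step up to Gb.
Held over from the previous chord and resolving up by step — a retardation.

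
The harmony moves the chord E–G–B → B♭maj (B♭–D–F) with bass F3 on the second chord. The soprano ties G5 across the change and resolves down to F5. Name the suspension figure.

9–8 suspension.

At the second chord the bass is F3. The suspended G5 lies a ninth above the bass; after resolving down by step to F5, the interval above the bass becomes an octave.
Suspension figures are named by those two intervals: 9–8.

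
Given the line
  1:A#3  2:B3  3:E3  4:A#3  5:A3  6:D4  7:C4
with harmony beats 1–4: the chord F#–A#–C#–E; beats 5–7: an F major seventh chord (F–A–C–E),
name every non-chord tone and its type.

B3 (beat 2) — escape tone; D4 (beat 6) — appoggiatura.

The harmony at that moment is F# dominant seventh chord (F#, A#, C#, E); B3 is not a chord tone.
It is approached by step up from A#3 and left by leap down to E3.
Step in, leap out — an escape tone.
The harmony at that moment is F major seventh chord (F, A, C, E); D4 is not a chord tone.
It is approached by leap up from A3 and left by step down to C4.
Leap in, step out — an appoggiatura.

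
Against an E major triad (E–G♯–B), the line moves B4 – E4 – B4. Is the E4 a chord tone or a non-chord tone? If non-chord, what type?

Chord tone (the root of E major triad).

E major triad contains E, G♯, B; E is the root, so it is a chord tone.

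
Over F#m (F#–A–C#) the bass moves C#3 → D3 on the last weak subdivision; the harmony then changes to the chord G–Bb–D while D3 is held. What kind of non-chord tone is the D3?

The harmony at that moment is F# minor triad (F#, A, C#); D3 is not a chord tone.
It is approached by step up from C#3 and then sustained as the same pitch into the next harmony.
Arriving early and becoming a chord tone when the harmony changes — an anticipation.

D3 is an anticipation.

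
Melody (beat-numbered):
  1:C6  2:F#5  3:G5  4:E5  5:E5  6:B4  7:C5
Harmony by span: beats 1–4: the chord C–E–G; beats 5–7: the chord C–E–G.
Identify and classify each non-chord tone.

F#5 (beat 2) — appoggiatura; B4 (beat 6) — appoggiatura.

The harmony at that moment is C major triad (C, E, G); F#5 is not a chord tone.
It is approached by leap down from C6 and left by step up to G5.
Leap in, step out — an appoggiatura.
The harmony at that moment is C major triad (C, E, G); B4 is not a chord tone.
It is approached by leap down from E5 and left by step up to C5.
Leap in, step out — an appoggiatura.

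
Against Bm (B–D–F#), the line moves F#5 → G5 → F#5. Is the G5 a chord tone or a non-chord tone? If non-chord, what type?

Non-chord tone — a neighbor tone.

The harmony at that moment is B minor triad (B, D, F#); G5 is not a chord tone.
It is approached by step up from F#5 and left by step down to F#5.
Step away and step back to the same note — a neighbor tone (upper neighbor).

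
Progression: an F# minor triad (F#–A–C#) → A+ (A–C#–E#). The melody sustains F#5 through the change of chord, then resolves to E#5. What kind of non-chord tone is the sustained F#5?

The harmony at that moment is A augmented triad (A, C#, E#); F#5 is not a chord tone.
It is held over (the same pitch as the preceding F#5) and left by step down to E#5.
Held over from the previous chord and resolving down by step — a suspension.

F#5 is a suspension.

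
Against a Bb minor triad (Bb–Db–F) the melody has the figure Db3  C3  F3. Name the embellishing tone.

C3 is an escape tone.

The harmony at that moment is Bb minor triad (Bb, Db, F); C3 is not a chord tone.
It is approached by step down from Db3 and left by leap up to F3.
Step in, leap out — an escape tone.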